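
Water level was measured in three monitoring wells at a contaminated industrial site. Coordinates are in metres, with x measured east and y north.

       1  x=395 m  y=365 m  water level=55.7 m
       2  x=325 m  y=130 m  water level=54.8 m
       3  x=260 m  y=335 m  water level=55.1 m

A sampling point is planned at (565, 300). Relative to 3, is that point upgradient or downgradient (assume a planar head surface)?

upgradient

Three-point gradient (reference 1): Δ to 2 = (-70, -235, -0.9), Δ to 3 = (-135, -30, -0.6).
∂h/∂x = +0.003848, ∂h/∂y = +0.002684 (det = -29625).
Head at (565, 300) = 55.7 + (+0.003848)·(170) + (+0.002684)·(-65) = 56.18 m.
That is higher than the 55.1 m at 3, so the point is upgradient.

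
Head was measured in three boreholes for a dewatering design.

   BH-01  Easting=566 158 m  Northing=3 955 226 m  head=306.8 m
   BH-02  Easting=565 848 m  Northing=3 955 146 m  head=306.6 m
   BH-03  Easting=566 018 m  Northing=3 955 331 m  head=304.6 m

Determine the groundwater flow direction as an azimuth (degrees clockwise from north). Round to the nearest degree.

343°

Differences from BH-01: to BH-02 (Δx, Δy, Δh) = (-310, -80, -0.2); to BH-03 = (-140, 105, -2.2).
Solve a·Δx + b·Δy = Δh: det = (-310)·105 − (-140)·(-80) = -43750.
∂h/∂x = [(-0.2)·105 − (-2.2)·(-80)] / -43750 = +0.004503
∂h/∂y = [(-310)·(-2.2) − (-140)·(-0.2)] / -43750 = -0.01495
Flow direction (−∇h) has components (-0.004503 E, +0.01495 N).
Azimuth = atan2(E, N) = atan2(-0.004503, +0.01495) = 343.2° ≈ 343°.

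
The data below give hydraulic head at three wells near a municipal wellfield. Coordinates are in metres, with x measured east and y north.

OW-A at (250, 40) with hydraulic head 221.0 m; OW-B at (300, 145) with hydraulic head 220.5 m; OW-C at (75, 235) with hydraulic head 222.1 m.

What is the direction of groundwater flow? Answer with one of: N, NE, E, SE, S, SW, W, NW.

With h = a·x + b·y + c and OW-A as origin, the differences give:
  50·a + 105·b = -0.5
  (-175)·a + 195·b = +1.1
Eliminate b (×195 and ×105, subtract): 28125·a = -213.00 → a = ∂h/∂x = -0.007573
Back-substitute: b = ∂h/∂y = -0.001156.
Flow = −∇h = (+0.007573 east, +0.001156 north), which points east.

E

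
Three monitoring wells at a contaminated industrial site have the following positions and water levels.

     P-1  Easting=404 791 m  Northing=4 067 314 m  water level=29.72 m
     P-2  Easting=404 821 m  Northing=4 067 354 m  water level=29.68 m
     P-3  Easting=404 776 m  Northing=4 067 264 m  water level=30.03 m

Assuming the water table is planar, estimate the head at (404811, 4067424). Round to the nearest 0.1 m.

28.9 m

With h = a·x + b·y + c and P-1 as origin, the differences give:
  30·a + 40·b = -0.04
  (-15)·a + (-50)·b = +0.31
Eliminate b (×(-50) and ×40, subtract): -900·a = -10.400 → a = ∂h/∂x = +0.01156
Back-substitute: b = ∂h/∂y = -0.009667.
h(404811, 4067424) = 29.72 + (+0.01156)·(20) + (-0.009667)·(110) = 29.72 +0.231 -1.063 = 28.888 m.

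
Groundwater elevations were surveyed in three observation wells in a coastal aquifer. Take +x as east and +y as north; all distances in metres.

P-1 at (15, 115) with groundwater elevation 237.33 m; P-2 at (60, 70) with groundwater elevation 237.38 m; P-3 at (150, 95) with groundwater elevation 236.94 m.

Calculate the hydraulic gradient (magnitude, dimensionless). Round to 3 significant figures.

0.00591

Differences from P-1: to P-2 (Δx, Δy, Δh) = (45, -45, +0.05); to P-3 = (135, -20, -0.39).
Solve a·Δx + b·Δy = Δh: det = 45·(-20) − 135·(-45) = 5175.
∂h/∂x = [(+0.05)·(-20) − (-0.39)·(-45)] / 5175 = -0.003585
∂h/∂y = [45·(-0.39) − 135·(+0.05)] / 5175 = -0.004696
|∇h| = √(-0.003585² + -0.004696²) = 0.005908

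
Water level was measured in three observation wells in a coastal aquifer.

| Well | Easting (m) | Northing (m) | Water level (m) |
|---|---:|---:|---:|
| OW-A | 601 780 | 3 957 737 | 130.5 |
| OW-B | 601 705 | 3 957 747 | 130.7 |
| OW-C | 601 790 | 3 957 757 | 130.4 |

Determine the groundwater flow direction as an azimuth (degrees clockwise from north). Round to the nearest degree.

042°

Three-point gradient (reference OW-A): Δ to OW-B = (-75, 10, +0.2), Δ to OW-C = (10, 20, -0.1).
∂h/∂x = -0.003125, ∂h/∂y = -0.003437 (det = -1600).
Flow direction (−∇h) has components (+0.003125 E, +0.003437 N).
Azimuth = atan2(E, N) = atan2(+0.003125, +0.003437) = 42.3° ≈ 042°.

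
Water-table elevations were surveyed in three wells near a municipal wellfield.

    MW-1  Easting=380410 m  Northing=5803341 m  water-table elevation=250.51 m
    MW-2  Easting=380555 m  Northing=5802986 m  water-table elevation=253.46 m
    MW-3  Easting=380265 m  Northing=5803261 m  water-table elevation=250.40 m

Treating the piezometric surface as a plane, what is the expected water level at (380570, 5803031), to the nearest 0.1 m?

With h = a·x + b·y + c and MW-1 as origin, the differences give:
  145·a + (-355)·b = +2.95
  (-145)·a + (-80)·b = -0.11
Eliminate b (×(-80) and ×(-355), subtract): -63075·a = -275.050 → a = ∂h/∂x = +0.004361
Back-substitute: b = ∂h/∂y = -0.006529.
h(380570, 5803031) = 250.51 + (+0.004361)·(160) + (-0.006529)·(-310) = 250.51 +0.698 +2.024 = 253.232 m.

253.2 m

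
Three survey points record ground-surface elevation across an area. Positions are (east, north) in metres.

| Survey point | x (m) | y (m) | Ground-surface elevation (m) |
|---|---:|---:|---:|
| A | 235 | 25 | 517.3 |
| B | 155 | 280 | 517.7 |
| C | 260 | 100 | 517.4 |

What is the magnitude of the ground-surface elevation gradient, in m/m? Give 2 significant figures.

Differences from A: to B (Δx, Δy, Δh) = (-80, 255, +0.4); to C = (25, 75, +0.1).
Determinant of the coordinate differences = (-80)·75 − 25·255 = -12375.
∂z/∂x = [(+0.4)·75 − (+0.1)·255] / -12375 = -0.0003636
∂z/∂y = [(-80)·(+0.1) − 25·(+0.4)] / -12375 = +0.001455
|∇f| = √(-0.0003636² + 0.001455²) = 0.0015 m/m

0.0015 m/m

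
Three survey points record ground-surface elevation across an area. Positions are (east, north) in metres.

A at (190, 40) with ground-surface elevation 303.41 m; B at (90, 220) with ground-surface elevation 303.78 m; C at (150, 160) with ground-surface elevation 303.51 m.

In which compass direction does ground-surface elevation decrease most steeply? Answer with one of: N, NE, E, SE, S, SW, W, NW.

E

Taking A as reference: B−A = (-100, 180, +0.37); C−A = (-40, 120, +0.10).
Solve a·Δx + b·Δy = Δz: det = (-100)·120 − (-40)·180 = -4800.
∂z/∂x = [(+0.37)·120 − (+0.10)·180] / -4800 = -0.005500
∂z/∂y = [(-100)·(+0.10) − (-40)·(+0.37)] / -4800 = -0.001000
Steepest decrease is along −∇f = (+0.005500 E, +0.001000 N) → east.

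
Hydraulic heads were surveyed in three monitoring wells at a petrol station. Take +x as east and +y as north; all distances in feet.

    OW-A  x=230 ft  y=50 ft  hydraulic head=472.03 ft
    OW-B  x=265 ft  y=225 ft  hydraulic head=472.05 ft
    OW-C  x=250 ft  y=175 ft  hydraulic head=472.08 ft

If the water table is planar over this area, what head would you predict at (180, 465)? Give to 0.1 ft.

473.0 ft

With h = a·x + b·y + c and OW-A as origin, the differences give:
  35·a + 175·b = +0.02
  20·a + 125·b = +0.05
Eliminate b (×125 and ×175, subtract): 875·a = -6.250 → a = ∂h/∂x = -0.007143
Back-substitute: b = ∂h/∂y = +0.001543.
h(180, 465) = 472.03 + (-0.007143)·(-50) + (+0.001543)·(415) = 472.03 +0.357 +0.640 = 473.027 ft.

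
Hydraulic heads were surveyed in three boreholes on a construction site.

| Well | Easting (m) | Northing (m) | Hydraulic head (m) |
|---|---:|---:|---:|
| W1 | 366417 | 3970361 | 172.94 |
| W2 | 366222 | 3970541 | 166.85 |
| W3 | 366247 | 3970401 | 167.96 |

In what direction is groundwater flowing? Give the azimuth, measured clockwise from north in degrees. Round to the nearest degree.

Taking W1 as reference: W2−W1 = (-195, 180, -6.09); W3−W1 = (-170, 40, -4.98).
Solve a·Δx + b·Δy = Δh: det = (-195)·40 − (-170)·180 = 22800.
∂h/∂x = [(-6.09)·40 − (-4.98)·180] / 22800 = +0.02863
∂h/∂y = [(-195)·(-4.98) − (-170)·(-6.09)] / 22800 = -0.002816
Flow direction (−∇h) has components (-0.02863 E, +0.002816 N).
Azimuth = atan2(E, N) = atan2(-0.02863, +0.002816) = 275.6° ≈ 276°.

276°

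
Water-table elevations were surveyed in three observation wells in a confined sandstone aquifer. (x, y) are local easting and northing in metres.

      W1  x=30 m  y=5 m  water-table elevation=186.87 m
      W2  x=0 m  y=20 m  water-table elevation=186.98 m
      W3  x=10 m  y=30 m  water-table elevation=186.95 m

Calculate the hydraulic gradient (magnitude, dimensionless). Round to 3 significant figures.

0.00347

Three-point gradient (reference W1): Δ to W2 = (-30, 15, +0.11), Δ to W3 = (-20, 25, +0.08).
∂h/∂x = -0.003444, ∂h/∂y = +0.0004444 (det = -450).
|∇h| = √(-0.003444² + 0.0004444²) = 0.003473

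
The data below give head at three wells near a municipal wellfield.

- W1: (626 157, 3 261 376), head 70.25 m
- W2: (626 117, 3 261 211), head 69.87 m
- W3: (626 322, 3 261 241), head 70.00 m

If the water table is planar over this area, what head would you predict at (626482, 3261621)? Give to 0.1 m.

70.9 m

With h = a·x + b·y + c and W1 as origin, the differences give:
  (-40)·a + (-165)·b = -0.38
  165·a + (-135)·b = -0.25
Eliminate b (×(-135) and ×(-165), subtract): 32625·a = 10.050 → a = ∂h/∂x = +0.0003080
Back-substitute: b = ∂h/∂y = +0.002228.
h(626482, 3261621) = 70.25 + (+0.0003080)·(325) + (+0.002228)·(245) = 70.25 +0.100 +0.546 = 70.896 m.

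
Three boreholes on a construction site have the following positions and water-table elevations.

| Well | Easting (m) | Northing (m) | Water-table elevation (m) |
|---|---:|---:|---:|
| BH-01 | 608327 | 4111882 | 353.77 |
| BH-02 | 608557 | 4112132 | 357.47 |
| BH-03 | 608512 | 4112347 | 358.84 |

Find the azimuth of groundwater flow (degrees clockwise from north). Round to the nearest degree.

Differences from BH-01: to BH-02 (Δx, Δy, Δh) = (230, 250, +3.70); to BH-03 = (185, 465, +5.07).
Solve a·Δx + b·Δy = Δh: det = 230·465 − 185·250 = 60700.
∂h/∂x = [(+3.70)·465 − (+5.07)·250] / 60700 = +0.007463
∂h/∂y = [230·(+5.07) − 185·(+3.70)] / 60700 = +0.007934
Flow direction (−∇h) has components (-0.007463 E, -0.007934 N).
Azimuth = atan2(E, N) = atan2(-0.007463, -0.007934) = 223.2° ≈ 223°.

223°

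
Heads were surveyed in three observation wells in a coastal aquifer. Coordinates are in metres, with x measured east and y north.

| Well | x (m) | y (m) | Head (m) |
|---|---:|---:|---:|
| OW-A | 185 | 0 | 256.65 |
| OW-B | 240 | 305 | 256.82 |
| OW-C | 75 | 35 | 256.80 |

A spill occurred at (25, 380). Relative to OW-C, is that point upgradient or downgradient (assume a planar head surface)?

upgradient

Differences from OW-A: to OW-B (Δx, Δy, Δh) = (55, 305, +0.17); to OW-C = (-110, 35, +0.15).
Determinant of the coordinate differences = 55·35 − (-110)·305 = 35475.
∂h/∂x = [(+0.17)·35 − (+0.15)·305] / 35475 = -0.001122
∂h/∂y = [55·(+0.15) − (-110)·(+0.17)] / 35475 = +0.0007597
Head at (25, 380) = 256.65 + (-0.001122)·(-160) + (+0.0007597)·(380) = 257.12 m.
That is higher than the 256.80 m at OW-C, so the point is upgradient.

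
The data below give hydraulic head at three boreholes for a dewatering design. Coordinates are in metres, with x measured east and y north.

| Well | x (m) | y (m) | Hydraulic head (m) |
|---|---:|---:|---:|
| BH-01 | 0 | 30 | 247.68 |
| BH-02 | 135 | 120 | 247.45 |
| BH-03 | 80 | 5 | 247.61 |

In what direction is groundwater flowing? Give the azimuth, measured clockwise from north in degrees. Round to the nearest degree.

053°

Taking BH-01 as reference: BH-02−BH-01 = (135, 90, -0.23); BH-03−BH-01 = (80, -25, -0.07).
Solve a·Δx + b·Δy = Δh: det = 135·(-25) − 80·90 = -10575.
∂h/∂x = [(-0.23)·(-25) − (-0.07)·90] / -10575 = -0.001139
∂h/∂y = [135·(-0.07) − 80·(-0.23)] / -10575 = -0.0008463
Flow direction (−∇h) has components (+0.001139 E, +0.0008463 N).
Azimuth = atan2(E, N) = atan2(+0.001139, +0.0008463) = 53.4° ≈ 053°.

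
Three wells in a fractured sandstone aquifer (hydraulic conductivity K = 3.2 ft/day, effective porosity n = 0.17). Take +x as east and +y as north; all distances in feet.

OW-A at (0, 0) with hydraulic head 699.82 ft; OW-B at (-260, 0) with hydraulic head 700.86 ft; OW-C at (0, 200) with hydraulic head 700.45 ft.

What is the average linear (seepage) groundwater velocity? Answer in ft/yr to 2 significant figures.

∂h/∂x = (700.86 − 699.82) / (-260 − 0) = -0.004000
∂h/∂y = (700.45 − 699.82) / (200 − 0) = +0.003150
|∇h| = √(-0.004000² + 0.003150²) = 0.005091
Seepage velocity v = K·i/n = 3.2 × 0.005091 / 0.17 = 0.09583 ft/day = 35 ft/yr.

35 ft/yr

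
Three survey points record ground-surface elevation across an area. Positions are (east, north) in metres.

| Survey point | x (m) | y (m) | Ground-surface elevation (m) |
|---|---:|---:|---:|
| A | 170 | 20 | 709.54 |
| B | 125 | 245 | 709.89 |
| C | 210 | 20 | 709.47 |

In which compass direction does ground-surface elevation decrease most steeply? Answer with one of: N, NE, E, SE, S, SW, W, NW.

SE

Taking A as reference: B−A = (-45, 225, +0.35); C−A = (40, 0, -0.07).
Solve a·Δx + b·Δy = Δz: det = (-45)·0 − 40·225 = -9000.
∂z/∂x = [(+0.35)·0 − (-0.07)·225] / -9000 = -0.001750
∂z/∂y = [(-45)·(-0.07) − 40·(+0.35)] / -9000 = +0.001206
Steepest decrease is along −∇f = (+0.001750 E, -0.001206 N) → southeast.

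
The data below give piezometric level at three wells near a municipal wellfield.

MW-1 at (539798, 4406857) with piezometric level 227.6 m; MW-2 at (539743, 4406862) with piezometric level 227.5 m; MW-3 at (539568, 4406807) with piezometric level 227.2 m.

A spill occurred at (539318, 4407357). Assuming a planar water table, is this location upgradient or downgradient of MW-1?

Differences from MW-1: to MW-2 (Δx, Δy, Δh) = (-55, 5, -0.1); to MW-3 = (-230, -50, -0.4).
Determinant of the coordinate differences = (-55)·(-50) − (-230)·5 = 3900.
∂h/∂x = [(-0.1)·(-50) − (-0.4)·5] / 3900 = +0.001795
∂h/∂y = [(-55)·(-0.4) − (-230)·(-0.1)] / 3900 = -0.0002564
Head at (539318, 4407357) = 227.6 + (+0.001795)·(-480) + (-0.0002564)·(500) = 226.61 m.
That is lower than the 227.6 m at MW-1, so the point is downgradient.

downgradient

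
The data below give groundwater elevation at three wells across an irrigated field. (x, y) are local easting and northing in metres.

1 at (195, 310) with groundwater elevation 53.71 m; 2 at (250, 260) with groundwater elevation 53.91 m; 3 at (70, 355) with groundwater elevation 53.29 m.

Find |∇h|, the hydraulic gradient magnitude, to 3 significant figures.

0.00322

Differences from 1: to 2 (Δx, Δy, Δh) = (55, -50, +0.20); to 3 = (-125, 45, -0.42).
Solve a·Δx + b·Δy = Δh: det = 55·45 − (-125)·(-50) = -3775.
∂h/∂x = [(+0.20)·45 − (-0.42)·(-50)] / -3775 = +0.003179
∂h/∂y = [55·(-0.42) − (-125)·(+0.20)] / -3775 = -0.0005033
|∇h| = √(0.003179² + -0.0005033²) = 0.003219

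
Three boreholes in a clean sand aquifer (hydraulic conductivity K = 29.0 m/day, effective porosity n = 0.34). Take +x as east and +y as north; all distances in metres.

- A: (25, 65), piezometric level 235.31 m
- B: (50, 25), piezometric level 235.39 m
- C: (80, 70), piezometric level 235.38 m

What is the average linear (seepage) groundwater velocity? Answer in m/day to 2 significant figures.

0.15 m/day

With h = a·x + b·y + c and A as origin, the differences give:
  25·a + (-40)·b = +0.08
  55·a + 5·b = +0.07
Eliminate b (×5 and ×(-40), subtract): 2325·a = 3.200 → a = ∂h/∂x = +0.001376
Back-substitute: b = ∂h/∂y = -0.001140.
|∇h| = √(0.001376² + -0.001140²) = 0.001787
Seepage velocity v = K·i/n = 29.0 × 0.001787 / 0.34 = 0.1524 m/day.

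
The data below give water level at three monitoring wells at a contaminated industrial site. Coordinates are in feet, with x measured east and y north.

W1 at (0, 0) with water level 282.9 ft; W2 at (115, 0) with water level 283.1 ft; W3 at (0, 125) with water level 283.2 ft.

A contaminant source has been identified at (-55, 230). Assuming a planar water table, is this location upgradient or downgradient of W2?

upgradient

∂h/∂x = (283.1 − 282.9) / (115 − 0) = +0.001739
∂h/∂y = (283.2 − 282.9) / (125 − 0) = +0.002400
Head at (-55, 230) = 282.9 + (+0.001739)·(-55) + (+0.002400)·(230) = 283.36 ft.
That is higher than the 283.1 ft at W2, so the point is upgradient.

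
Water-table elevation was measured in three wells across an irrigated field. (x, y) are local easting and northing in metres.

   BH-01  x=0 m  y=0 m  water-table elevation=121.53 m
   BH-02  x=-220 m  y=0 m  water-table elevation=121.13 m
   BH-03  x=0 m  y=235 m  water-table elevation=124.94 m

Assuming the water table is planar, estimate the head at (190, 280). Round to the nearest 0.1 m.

125.9 m

∂h/∂x = (121.13 − 121.53) / (-220 − 0) = +0.001818
∂h/∂y = (124.94 − 121.53) / (235 − 0) = +0.01451
h(190, 280) = 121.53 + (+0.001818)·(190) + (+0.01451)·(280) = 121.53 +0.345 +4.063 = 125.938 m.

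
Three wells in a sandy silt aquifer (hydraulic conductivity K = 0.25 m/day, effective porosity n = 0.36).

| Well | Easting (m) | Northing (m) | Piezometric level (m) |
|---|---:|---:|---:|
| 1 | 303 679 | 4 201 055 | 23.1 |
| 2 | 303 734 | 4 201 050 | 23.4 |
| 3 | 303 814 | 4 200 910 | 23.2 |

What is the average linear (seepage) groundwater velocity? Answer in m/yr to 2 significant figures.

Taking 1 as reference: 2−1 = (55, -5, +0.3); 3−1 = (135, -145, +0.1).
Determinant of the coordinate differences = 55·(-145) − 135·(-5) = -7300.
∂h/∂x = [(+0.3)·(-145) − (+0.1)·(-5)] / -7300 = +0.005890
∂h/∂y = [55·(+0.1) − 135·(+0.3)] / -7300 = +0.004795
|∇h| = √(0.005890² + 0.004795²) = 0.007595
Seepage velocity v = K·i/n = 0.25 × 0.007595 / 0.36 = 0.005274 m/day = 1.926 m/yr.

1.9 m/yr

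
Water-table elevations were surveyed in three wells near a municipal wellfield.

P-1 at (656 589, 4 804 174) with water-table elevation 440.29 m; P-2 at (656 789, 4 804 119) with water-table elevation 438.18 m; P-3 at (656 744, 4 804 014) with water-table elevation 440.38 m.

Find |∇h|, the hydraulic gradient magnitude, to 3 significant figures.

With h = a·x + b·y + c and P-1 as origin, the differences give:
  200·a + (-55)·b = -2.11
  155·a + (-160)·b = +0.09
Eliminate b (×(-160) and ×(-55), subtract): -23475·a = 342.550 → a = ∂h/∂x = -0.01459
Back-substitute: b = ∂h/∂y = -0.01470.
|∇h| = √(-0.01459² + -0.01470²) = 0.02071

0.0207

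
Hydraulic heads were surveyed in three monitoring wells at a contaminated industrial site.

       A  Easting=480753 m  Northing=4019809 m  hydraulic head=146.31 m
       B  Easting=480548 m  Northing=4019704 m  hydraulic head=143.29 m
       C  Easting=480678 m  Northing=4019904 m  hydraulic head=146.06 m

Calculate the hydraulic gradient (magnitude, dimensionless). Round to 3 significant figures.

0.0131

Taking A as reference: B−A = (-205, -105, -3.02); C−A = (-75, 95, -0.25).
Determinant of the coordinate differences = (-205)·95 − (-75)·(-105) = -27350.
∂h/∂x = [(-3.02)·95 − (-0.25)·(-105)] / -27350 = +0.01145
∂h/∂y = [(-205)·(-0.25) − (-75)·(-3.02)] / -27350 = +0.006408
|∇h| = √(0.01145² + 0.006408²) = 0.01312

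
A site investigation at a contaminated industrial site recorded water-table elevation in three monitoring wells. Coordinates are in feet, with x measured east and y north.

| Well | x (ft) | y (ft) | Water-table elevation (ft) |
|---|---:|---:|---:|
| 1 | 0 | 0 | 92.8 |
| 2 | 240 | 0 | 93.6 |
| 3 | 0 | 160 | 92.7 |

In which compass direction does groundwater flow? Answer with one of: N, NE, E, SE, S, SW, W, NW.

∂h/∂x = (93.6 − 92.8) / (240 − 0) = +0.003333
∂h/∂y = (92.7 − 92.8) / (160 − 0) = -0.0006250
Flow = −∇h = (-0.003333 east, +0.0006250 north), which points west.

W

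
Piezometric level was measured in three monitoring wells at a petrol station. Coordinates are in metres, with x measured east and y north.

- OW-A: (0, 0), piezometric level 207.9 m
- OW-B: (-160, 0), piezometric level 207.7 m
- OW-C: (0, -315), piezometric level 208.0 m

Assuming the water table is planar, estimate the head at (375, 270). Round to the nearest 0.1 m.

∂h/∂x = (207.7 − 207.9) / (-160 − 0) = +0.001250
∂h/∂y = (208.0 − 207.9) / (-315 − 0) = -0.0003175
h(375, 270) = 207.9 + (+0.001250)·(375) + (-0.0003175)·(270) = 207.9 +0.469 -0.086 = 208.283 m.

208.3 m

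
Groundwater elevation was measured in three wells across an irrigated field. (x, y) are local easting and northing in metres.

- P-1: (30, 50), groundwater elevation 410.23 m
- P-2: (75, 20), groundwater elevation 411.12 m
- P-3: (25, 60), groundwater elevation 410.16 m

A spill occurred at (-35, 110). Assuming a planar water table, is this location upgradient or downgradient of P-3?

downgradient

With h = a·x + b·y + c and P-1 as origin, the differences give:
  45·a + (-30)·b = +0.89
  (-5)·a + 10·b = -0.07
Eliminate b (×10 and ×(-30), subtract): 300·a = 6.800 → a = ∂h/∂x = +0.02267
Back-substitute: b = ∂h/∂y = +0.004333.
Head at (-35, 110) = 410.23 + (+0.02267)·(-65) + (+0.004333)·(60) = 409.02 m.
That is lower than the 410.16 m at P-3, so the point is downgradient.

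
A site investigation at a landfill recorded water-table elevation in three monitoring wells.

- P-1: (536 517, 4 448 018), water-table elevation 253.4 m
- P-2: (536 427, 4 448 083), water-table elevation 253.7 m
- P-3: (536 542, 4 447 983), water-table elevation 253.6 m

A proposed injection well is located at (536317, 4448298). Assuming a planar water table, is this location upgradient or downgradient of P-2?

Three-point gradient (reference P-1): Δ to P-2 = (-90, 65, +0.3), Δ to P-3 = (25, -35, +0.2).
∂h/∂x = -0.01541, ∂h/∂y = -0.01672 (det = 1525).
Head at (536317, 4448298) = 253.4 + (-0.01541)·(-200) + (-0.01672)·(280) = 251.80 m.
That is lower than the 253.7 m at P-2, so the point is downgradient.

downgradient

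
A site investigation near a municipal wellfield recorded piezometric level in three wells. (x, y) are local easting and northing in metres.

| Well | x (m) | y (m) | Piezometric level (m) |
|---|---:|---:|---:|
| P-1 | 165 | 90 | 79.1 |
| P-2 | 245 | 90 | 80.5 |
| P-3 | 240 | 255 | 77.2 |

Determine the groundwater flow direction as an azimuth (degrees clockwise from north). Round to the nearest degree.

With h = a·x + b·y + c and P-1 as origin, the differences give:
  80·a + 0·b = +1.4
  75·a + 165·b = -1.9
Eliminate b (×165 and ×0, subtract): 13200·a = 231.00 → a = ∂h/∂x = +0.01750
Back-substitute: b = ∂h/∂y = -0.01947.
Flow direction (−∇h) has components (-0.01750 E, +0.01947 N).
Azimuth = atan2(E, N) = atan2(-0.01750, +0.01947) = 318.0° ≈ 318°.

318°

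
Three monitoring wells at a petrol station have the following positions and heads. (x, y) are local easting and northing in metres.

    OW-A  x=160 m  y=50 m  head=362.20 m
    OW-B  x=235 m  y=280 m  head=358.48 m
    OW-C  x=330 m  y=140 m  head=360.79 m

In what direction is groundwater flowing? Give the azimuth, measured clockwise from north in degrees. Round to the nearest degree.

Differences from OW-A: to OW-B (Δx, Δy, Δh) = (75, 230, -3.72); to OW-C = (170, 90, -1.41).
Solve a·Δx + b·Δy = Δh: det = 75·90 − 170·230 = -32350.
∂h/∂x = [(-3.72)·90 − (-1.41)·230] / -32350 = +0.0003246
∂h/∂y = [75·(-1.41) − 170·(-3.72)] / -32350 = -0.01628
Flow direction (−∇h) has components (-0.0003246 E, +0.01628 N).
Azimuth = atan2(E, N) = atan2(-0.0003246, +0.01628) = 358.9° ≈ 359°.

359°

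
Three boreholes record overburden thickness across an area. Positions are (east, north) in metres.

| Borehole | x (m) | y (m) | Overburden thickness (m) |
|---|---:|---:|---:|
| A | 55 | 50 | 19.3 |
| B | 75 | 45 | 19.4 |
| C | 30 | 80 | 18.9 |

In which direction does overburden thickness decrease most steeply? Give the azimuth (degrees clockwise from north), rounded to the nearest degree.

350°

Taking A as reference: B−A = (20, -5, +0.1); C−A = (-25, 30, -0.4).
Determinant of the coordinate differences = 20·30 − (-25)·(-5) = 475.
∂d/∂x = [(+0.1)·30 − (-0.4)·(-5)] / 475 = +0.002105
∂d/∂y = [20·(-0.4) − (-25)·(+0.1)] / 475 = -0.01158
Steepest decrease is along −∇f: components (-0.002105 E, +0.01158 N).
Azimuth = atan2(-0.002105, +0.01158) = 349.7° ≈ 350°.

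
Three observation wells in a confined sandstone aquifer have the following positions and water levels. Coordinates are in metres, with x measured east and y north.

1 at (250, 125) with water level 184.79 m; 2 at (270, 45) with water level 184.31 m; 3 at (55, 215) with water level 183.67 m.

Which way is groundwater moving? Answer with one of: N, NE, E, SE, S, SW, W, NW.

SW

With h = a·x + b·y + c and 1 as origin, the differences give:
  20·a + (-80)·b = -0.48
  (-195)·a + 90·b = -1.12
Eliminate b (×90 and ×(-80), subtract): -13800·a = -132.800 → a = ∂h/∂x = +0.009623
Back-substitute: b = ∂h/∂y = +0.008406.
Flow = −∇h = (-0.009623 east, -0.008406 north), which points southwest.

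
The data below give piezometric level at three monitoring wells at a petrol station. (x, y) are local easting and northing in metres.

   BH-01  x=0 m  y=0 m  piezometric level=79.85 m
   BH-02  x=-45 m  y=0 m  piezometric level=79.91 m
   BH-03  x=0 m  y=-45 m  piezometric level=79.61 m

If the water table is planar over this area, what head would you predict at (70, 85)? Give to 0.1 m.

∂h/∂x = (79.91 − 79.85) / (-45 − 0) = -0.001333
∂h/∂y = (79.61 − 79.85) / (-45 − 0) = +0.005333
h(70, 85) = 79.85 + (-0.001333)·(70) + (+0.005333)·(85) = 79.85 -0.093 +0.453 = 80.210 m.

80.2 m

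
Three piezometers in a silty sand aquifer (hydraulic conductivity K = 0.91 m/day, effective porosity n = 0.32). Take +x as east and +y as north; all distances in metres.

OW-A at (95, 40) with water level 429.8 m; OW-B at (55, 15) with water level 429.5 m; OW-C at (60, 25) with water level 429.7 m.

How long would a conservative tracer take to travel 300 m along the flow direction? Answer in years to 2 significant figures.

12 years

Differences from OW-A: to OW-B (Δx, Δy, Δh) = (-40, -25, -0.3); to OW-C = (-35, -15, -0.1).
Solve a·Δx + b·Δy = Δh: det = (-40)·(-15) − (-35)·(-25) = -275.
∂h/∂x = [(-0.3)·(-15) − (-0.1)·(-25)] / -275 = -0.007273
∂h/∂y = [(-40)·(-0.1) − (-35)·(-0.3)] / -275 = +0.02364
|∇h| = √(-0.007273² + 0.02364²) = 0.02473
Seepage velocity v = K·i/n = 0.91 × 0.02473 / 0.32 = 0.07033 m/day.
t = 300 / 0.07033 = 4266 days = 11.7 years.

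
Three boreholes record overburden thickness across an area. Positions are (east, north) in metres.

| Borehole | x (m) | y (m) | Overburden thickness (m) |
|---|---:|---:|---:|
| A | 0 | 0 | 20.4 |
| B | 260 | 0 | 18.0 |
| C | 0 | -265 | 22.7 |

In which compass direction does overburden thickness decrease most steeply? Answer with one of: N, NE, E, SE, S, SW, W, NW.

∂d/∂x = (18.0 − 20.4) / (260 − 0) = -0.009231
∂d/∂y = (22.7 − 20.4) / (-265 − 0) = -0.008679
Steepest decrease is along −∇f = (+0.009231 E, +0.008679 N) → northeast.

NE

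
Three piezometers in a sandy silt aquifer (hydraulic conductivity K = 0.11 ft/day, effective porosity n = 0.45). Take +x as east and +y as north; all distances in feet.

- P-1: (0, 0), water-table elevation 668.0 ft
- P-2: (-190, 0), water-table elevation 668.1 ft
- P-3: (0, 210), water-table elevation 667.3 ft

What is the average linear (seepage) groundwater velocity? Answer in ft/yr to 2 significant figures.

∂h/∂x = (668.1 − 668.0) / (-190 − 0) = -0.0005263
∂h/∂y = (667.3 − 668.0) / (210 − 0) = -0.003333
|∇h| = √(-0.0005263² + -0.003333²) = 0.003374
Seepage velocity v = K·i/n = 0.11 × 0.003374 / 0.45 = 0.0008248 ft/day = 0.3013 ft/yr.

0.30 ft/yr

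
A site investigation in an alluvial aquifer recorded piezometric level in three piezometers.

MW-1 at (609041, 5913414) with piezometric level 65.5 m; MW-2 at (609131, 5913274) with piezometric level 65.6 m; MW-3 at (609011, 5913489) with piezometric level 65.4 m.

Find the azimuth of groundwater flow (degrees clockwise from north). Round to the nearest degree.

With h = a·x + b·y + c and MW-1 as origin, the differences give:
  90·a + (-140)·b = +0.1
  (-30)·a + 75·b = -0.1
Eliminate b (×75 and ×(-140), subtract): 2550·a = -6.50 → a = ∂h/∂x = -0.002549
Back-substitute: b = ∂h/∂y = -0.002353.
Flow direction (−∇h) has components (+0.002549 E, +0.002353 N).
Azimuth = atan2(E, N) = atan2(+0.002549, +0.002353) = 47.3° ≈ 047°.

047°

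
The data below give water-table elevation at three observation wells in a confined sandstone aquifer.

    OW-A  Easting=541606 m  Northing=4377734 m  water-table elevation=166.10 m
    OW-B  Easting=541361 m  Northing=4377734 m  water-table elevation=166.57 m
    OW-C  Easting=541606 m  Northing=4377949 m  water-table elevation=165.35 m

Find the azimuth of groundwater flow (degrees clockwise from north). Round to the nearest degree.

029°

∂h/∂x = (166.57 − 166.10) / (541361 − 541606) = -0.001918
∂h/∂y = (165.35 − 166.10) / (4377949 − 4377734) = -0.003488
Flow direction (−∇h) has components (+0.001918 E, +0.003488 N).
Azimuth = atan2(E, N) = atan2(+0.001918, +0.003488) = 28.8° ≈ 029°.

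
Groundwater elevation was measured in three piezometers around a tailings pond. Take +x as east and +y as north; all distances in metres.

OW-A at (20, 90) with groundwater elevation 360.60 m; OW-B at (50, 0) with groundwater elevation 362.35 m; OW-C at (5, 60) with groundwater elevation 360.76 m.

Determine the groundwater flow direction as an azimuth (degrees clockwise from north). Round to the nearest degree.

Taking OW-A as reference: OW-B−OW-A = (30, -90, +1.75); OW-C−OW-A = (-15, -30, +0.16).
Determinant of the coordinate differences = 30·(-30) − (-15)·(-90) = -2250.
∂h/∂x = [(+1.75)·(-30) − (+0.16)·(-90)] / -2250 = +0.01693
∂h/∂y = [30·(+0.16) − (-15)·(+1.75)] / -2250 = -0.01380
Flow direction (−∇h) has components (-0.01693 E, +0.01380 N).
Azimuth = atan2(E, N) = atan2(-0.01693, +0.01380) = 309.2° ≈ 309°.

309°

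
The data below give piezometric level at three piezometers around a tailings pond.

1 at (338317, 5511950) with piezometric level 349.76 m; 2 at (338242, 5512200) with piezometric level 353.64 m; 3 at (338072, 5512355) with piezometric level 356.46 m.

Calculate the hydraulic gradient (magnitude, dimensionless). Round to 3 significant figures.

Three-point gradient (reference 1): Δ to 2 = (-75, 250, +3.88), Δ to 3 = (-245, 405, +6.70).
∂h/∂x = -0.003355, ∂h/∂y = +0.01451 (det = 30875).
|∇h| = √(-0.003355² + 0.01451²) = 0.01489

0.0149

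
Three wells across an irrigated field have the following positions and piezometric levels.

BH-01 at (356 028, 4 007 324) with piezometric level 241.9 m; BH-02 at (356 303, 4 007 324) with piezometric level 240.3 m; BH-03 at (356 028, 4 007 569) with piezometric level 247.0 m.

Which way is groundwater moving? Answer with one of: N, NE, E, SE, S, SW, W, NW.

S

∂h/∂x = (240.3 − 241.9) / (356303 − 356028) = -0.005818
∂h/∂y = (247.0 − 241.9) / (4007569 − 4007324) = +0.02082
Flow = −∇h = (+0.005818 east, -0.02082 north), which points south.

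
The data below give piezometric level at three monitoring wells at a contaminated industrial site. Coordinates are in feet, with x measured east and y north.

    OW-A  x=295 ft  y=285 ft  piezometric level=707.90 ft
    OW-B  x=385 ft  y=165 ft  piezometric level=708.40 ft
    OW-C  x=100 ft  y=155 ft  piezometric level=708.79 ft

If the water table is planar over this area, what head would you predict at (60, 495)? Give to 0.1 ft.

Differences from OW-A: to OW-B (Δx, Δy, Δh) = (90, -120, +0.50); to OW-C = (-195, -130, +0.89).
Solve a·Δx + b·Δy = Δh: det = 90·(-130) − (-195)·(-120) = -35100.
∂h/∂x = [(+0.50)·(-130) − (+0.89)·(-120)] / -35100 = -0.001191
∂h/∂y = [90·(+0.89) − (-195)·(+0.50)] / -35100 = -0.005060
h(60, 495) = 707.90 + (-0.001191)·(-235) + (-0.005060)·(210) = 707.90 +0.280 -1.063 = 707.117 ft.

707.1 ft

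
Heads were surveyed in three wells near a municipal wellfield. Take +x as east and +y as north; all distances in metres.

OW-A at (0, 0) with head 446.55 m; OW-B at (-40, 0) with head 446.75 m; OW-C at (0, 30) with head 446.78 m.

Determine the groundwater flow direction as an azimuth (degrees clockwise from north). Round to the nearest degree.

∂h/∂x = (446.75 − 446.55) / (-40 − 0) = -0.005000
∂h/∂y = (446.78 − 446.55) / (30 − 0) = +0.007667
Flow direction (−∇h) has components (+0.005000 E, -0.007667 N).
Azimuth = atan2(E, N) = atan2(+0.005000, -0.007667) = 146.9° ≈ 147°.

147°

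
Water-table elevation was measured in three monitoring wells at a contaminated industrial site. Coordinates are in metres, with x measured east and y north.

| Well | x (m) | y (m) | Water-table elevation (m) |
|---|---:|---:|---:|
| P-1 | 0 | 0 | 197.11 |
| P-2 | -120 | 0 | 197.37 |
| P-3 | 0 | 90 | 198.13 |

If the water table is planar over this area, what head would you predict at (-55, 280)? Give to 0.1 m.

200.4 m

∂h/∂x = (197.37 − 197.11) / (-120 − 0) = -0.002167
∂h/∂y = (198.13 − 197.11) / (90 − 0) = +0.01133
h(-55, 280) = 197.11 + (-0.002167)·(-55) + (+0.01133)·(280) = 197.11 +0.119 +3.173 = 200.402 m.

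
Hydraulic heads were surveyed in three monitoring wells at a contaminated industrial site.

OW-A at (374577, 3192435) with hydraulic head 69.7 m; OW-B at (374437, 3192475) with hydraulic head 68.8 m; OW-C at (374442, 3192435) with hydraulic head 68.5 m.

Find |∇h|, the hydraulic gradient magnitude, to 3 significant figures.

0.0124

With h = a·x + b·y + c and OW-A as origin, the differences give:
  (-140)·a + 40·b = -0.9
  (-135)·a + 0·b = -1.2
Eliminate b (×0 and ×40, subtract): 5400·a = 48.00 → a = ∂h/∂x = +0.008889
Back-substitute: b = ∂h/∂y = +0.008611.
|∇h| = √(0.008889² + 0.008611²) = 0.01238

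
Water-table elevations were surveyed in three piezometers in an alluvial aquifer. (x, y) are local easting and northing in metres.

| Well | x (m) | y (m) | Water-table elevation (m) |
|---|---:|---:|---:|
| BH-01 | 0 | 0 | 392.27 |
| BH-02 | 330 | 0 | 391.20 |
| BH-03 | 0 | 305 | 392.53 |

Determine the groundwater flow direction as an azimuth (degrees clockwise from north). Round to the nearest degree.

∂h/∂x = (391.20 − 392.27) / (330 − 0) = -0.003242
∂h/∂y = (392.53 − 392.27) / (305 − 0) = +0.0008525
Flow direction (−∇h) has components (+0.003242 E, -0.0008525 N).
Azimuth = atan2(E, N) = atan2(+0.003242, -0.0008525) = 104.7° ≈ 105°.

105°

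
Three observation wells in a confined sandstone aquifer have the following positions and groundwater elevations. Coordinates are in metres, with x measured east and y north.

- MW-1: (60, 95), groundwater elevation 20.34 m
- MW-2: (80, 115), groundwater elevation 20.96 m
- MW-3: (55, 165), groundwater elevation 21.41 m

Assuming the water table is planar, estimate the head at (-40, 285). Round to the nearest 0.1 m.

22.0 m

Taking MW-1 as reference: MW-2−MW-1 = (20, 20, +0.62); MW-3−MW-1 = (-5, 70, +1.07).
Solve a·Δx + b·Δy = Δh: det = 20·70 − (-5)·20 = 1500.
∂h/∂x = [(+0.62)·70 − (+1.07)·20] / 1500 = +0.01467
∂h/∂y = [20·(+1.07) − (-5)·(+0.62)] / 1500 = +0.01633
h(-40, 285) = 20.34 + (+0.01467)·(-100) + (+0.01633)·(190) = 20.34 -1.467 +3.103 = 21.977 m.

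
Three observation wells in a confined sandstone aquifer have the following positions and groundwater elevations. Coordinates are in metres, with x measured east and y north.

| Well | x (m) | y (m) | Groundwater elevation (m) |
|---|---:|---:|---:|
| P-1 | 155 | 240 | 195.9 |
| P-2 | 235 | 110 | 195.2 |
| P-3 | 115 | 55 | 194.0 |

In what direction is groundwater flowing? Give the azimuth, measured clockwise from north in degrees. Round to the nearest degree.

213°

Differences from P-1: to P-2 (Δx, Δy, Δh) = (80, -130, -0.7); to P-3 = (-40, -185, -1.9).
Solve a·Δx + b·Δy = Δh: det = 80·(-185) − (-40)·(-130) = -20000.
∂h/∂x = [(-0.7)·(-185) − (-1.9)·(-130)] / -20000 = +0.005875
∂h/∂y = [80·(-1.9) − (-40)·(-0.7)] / -20000 = +0.009000
Flow direction (−∇h) has components (-0.005875 E, -0.009000 N).
Azimuth = atan2(E, N) = atan2(-0.005875, -0.009000) = 213.1° ≈ 213°.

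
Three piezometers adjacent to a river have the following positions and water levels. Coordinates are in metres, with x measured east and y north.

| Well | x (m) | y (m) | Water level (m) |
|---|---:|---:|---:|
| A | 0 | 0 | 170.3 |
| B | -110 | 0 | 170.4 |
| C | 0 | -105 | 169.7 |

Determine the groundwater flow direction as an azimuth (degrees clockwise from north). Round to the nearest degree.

∂h/∂x = (170.4 − 170.3) / (-110 − 0) = -0.0009091
∂h/∂y = (169.7 − 170.3) / (-105 − 0) = +0.005714
Flow direction (−∇h) has components (+0.0009091 E, -0.005714 N).
Azimuth = atan2(E, N) = atan2(+0.0009091, -0.005714) = 171.0° ≈ 171°.

171°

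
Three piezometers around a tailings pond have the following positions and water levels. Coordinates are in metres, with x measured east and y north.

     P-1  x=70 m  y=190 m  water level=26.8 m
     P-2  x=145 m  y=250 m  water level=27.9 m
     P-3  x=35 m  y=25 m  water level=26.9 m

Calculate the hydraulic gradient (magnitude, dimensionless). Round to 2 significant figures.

With h = a·x + b·y + c and P-1 as origin, the differences give:
  75·a + 60·b = +1.1
  (-35)·a + (-165)·b = +0.1
Eliminate b (×(-165) and ×60, subtract): -10275·a = -187.50 → a = ∂h/∂x = +0.01825
Back-substitute: b = ∂h/∂y = -0.004477.
|∇h| = √(0.01825² + -0.004477²) = 0.01879

0.019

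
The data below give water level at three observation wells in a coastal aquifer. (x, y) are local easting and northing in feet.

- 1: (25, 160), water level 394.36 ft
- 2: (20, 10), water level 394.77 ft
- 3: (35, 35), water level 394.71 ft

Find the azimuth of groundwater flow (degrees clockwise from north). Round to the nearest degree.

348°

Taking 1 as reference: 2−1 = (-5, -150, +0.41); 3−1 = (10, -125, +0.35).
Solve a·Δx + b·Δy = Δh: det = (-5)·(-125) − 10·(-150) = 2125.
∂h/∂x = [(+0.41)·(-125) − (+0.35)·(-150)] / 2125 = +0.0005882
∂h/∂y = [(-5)·(+0.35) − 10·(+0.41)] / 2125 = -0.002753
Flow direction (−∇h) has components (-0.0005882 E, +0.002753 N).
Azimuth = atan2(E, N) = atan2(-0.0005882, +0.002753) = 347.9° ≈ 348°.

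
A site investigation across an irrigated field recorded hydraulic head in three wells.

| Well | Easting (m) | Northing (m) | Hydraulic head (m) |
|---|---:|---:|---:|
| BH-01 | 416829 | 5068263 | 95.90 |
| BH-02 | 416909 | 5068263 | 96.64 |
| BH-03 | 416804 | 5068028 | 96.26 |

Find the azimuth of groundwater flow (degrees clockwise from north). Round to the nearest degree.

285°

Taking BH-01 as reference: BH-02−BH-01 = (80, 0, +0.74); BH-03−BH-01 = (-25, -235, +0.36).
Determinant of the coordinate differences = 80·(-235) − (-25)·0 = -18800.
∂h/∂x = [(+0.74)·(-235) − (+0.36)·0] / -18800 = +0.009250
∂h/∂y = [80·(+0.36) − (-25)·(+0.74)] / -18800 = -0.002516
Flow direction (−∇h) has components (-0.009250 E, +0.002516 N).
Azimuth = atan2(E, N) = atan2(-0.009250, +0.002516) = 285.2° ≈ 285°.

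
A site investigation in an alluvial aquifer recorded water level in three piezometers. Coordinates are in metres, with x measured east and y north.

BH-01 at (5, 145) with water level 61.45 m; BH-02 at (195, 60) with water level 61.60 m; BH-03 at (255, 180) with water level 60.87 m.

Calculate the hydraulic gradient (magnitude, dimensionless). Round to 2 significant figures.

0.0055

Taking BH-01 as reference: BH-02−BH-01 = (190, -85, +0.15); BH-03−BH-01 = (250, 35, -0.58).
Solve a·Δx + b·Δy = Δh: det = 190·35 − 250·(-85) = 27900.
∂h/∂x = [(+0.15)·35 − (-0.58)·(-85)] / 27900 = -0.001579
∂h/∂y = [190·(-0.58) − 250·(+0.15)] / 27900 = -0.005294
|∇h| = √(-0.001579² + -0.005294²) = 0.005524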